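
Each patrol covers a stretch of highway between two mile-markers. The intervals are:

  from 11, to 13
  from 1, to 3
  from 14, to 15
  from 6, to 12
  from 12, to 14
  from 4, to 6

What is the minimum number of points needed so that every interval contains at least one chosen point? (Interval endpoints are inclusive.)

4

Sort by right endpoint; whenever an interval is uncovered, place a point at its right end.
By right end: [1,3]  [4,6]  [6,12]  [11,13]  [12,14]  [14,15]
[1,3] uncovered → point at 3; [4,6] uncovered → point at 6; [11,13] uncovered → point at 13; [14,15] uncovered → point at 15.
Points: 3, 6, 13, 15 (4 total).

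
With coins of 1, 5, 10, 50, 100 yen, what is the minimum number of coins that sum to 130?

4

Use the largest denomination that fits, subtract, and repeat.
130 = 1×100 + 3×10
Total coins = 1 + 3 = 4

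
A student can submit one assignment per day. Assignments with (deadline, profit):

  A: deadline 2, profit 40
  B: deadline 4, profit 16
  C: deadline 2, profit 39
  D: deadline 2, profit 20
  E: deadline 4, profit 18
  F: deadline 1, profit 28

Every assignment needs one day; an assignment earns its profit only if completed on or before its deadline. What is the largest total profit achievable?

113

Take jobs in profit order; each goes to the latest open slot no later than its deadline.
Profit order: A=40 C=39 F=28 D=20 E=18 B=16
Assign: A→slot 2, C→slot 1, F skipped, D skipped, E→slot 4, B→slot 3.
Slots: [1:C] [2:A] [3:B] [4:E]
Profit = 39 + 40 + 16 + 18 = 113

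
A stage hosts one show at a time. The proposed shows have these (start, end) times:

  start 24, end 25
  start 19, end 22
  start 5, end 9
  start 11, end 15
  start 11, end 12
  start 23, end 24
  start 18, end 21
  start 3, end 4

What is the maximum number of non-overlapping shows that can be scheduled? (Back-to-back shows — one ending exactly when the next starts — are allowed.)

6

Sort by end time and greedily take each interval whose start is ≥ the last chosen end.
Sorted by end: (3,4)  (5,9)  (11,12)  (11,15)  (18,21)  (19,22)  (23,24)  (24,25)
take (3,4); take (5,9); take (11,12); skip (11,15); take (18,21); skip (19,22); take (23,24); take (24,25).
Selected 6 shows.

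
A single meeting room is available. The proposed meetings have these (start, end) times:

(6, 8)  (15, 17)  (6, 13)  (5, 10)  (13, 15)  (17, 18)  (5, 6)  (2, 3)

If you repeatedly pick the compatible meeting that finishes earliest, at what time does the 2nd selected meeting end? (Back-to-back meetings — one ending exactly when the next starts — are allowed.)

6

By end time: (2,3), (5,6), (6,8), (5,10), (6,13), (13,15), (15,17), (17,18).
Pick (2,3); next start ≥ 3 → (5,6); next start ≥ 6 → (6,8); next start ≥ 8 → (13,15); next start ≥ 15 → (15,17); next start ≥ 17 → (17,18).
Selected: (2,3) (5,6) (6,8) (13,15) (15,17) (17,18)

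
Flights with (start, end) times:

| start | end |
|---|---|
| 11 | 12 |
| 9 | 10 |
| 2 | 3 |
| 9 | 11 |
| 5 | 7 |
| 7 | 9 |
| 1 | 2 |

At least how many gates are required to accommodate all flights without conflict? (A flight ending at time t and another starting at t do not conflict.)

Count concurrent intervals with a sweep; the peak is the room count.
Events (time:±→running): 1:+→1 2:-→0 2:+→1 3:-→0 5:+→1 7:-→0 7:+→1 9:-→0 9:+→1 9:+→2 … peak 2.

2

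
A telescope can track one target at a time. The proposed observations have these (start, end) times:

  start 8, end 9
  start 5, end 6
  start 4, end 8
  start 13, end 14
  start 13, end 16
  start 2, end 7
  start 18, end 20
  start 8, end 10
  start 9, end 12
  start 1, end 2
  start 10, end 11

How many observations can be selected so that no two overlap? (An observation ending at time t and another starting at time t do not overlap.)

6

By end time: (1,2), (5,6), (2,7), (4,8), (8,9), (8,10), (10,11), (9,12), (13,14), (13,16), (18,20).
Pick (1,2); next start ≥ 2 → (5,6); next start ≥ 6 → (8,9); next start ≥ 9 → (10,11); next start ≥ 11 → (13,14); next start ≥ 14 → (18,20).
Selected 6 observations.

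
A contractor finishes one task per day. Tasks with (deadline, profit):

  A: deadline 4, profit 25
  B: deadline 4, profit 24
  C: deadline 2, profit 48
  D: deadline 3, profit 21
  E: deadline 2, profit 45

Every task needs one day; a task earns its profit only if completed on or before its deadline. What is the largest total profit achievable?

142

Sort by profit descending; place each in the latest free slot ≤ its deadline.
By profit: C(d2,48), E(d2,45), A(d4,25), B(d4,24), D(d3,21)
C→slot 2; E→slot 1; A→slot 4; B→slot 3; D skipped.
Profit = 45 + 48 + 24 + 25 = 142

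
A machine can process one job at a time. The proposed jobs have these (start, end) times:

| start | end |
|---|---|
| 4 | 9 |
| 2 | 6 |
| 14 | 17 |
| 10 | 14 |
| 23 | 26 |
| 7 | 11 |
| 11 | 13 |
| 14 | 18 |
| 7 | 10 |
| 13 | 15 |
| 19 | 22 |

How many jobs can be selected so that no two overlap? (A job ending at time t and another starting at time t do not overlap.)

Sort by end time and greedily take each interval whose start is ≥ the last chosen end.
By end time: (2,6), (4,9), (7,10), (7,11), (11,13), (10,14), (13,15), (14,17), (14,18), (19,22), (23,26).
Pick (2,6); next start ≥ 6 → (7,10); next start ≥ 10 → (11,13); next start ≥ 13 → (13,15); next start ≥ 15 → (19,22); next start ≥ 22 → (23,26).
Selected 6 jobs.

6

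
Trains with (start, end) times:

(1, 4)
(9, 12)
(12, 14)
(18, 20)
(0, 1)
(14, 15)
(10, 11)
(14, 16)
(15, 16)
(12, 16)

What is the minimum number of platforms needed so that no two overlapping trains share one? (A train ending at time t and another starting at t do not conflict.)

3

starts: [0, 1, 9, 10, 12, 12, 14, 14, 15, 18]
ends:   [1, 4, 11, 12, 14, 15, 16, 16, 16, 20]
s0→1 e1→0 s1→1 e4→0 s9→1 s10→2 e11→1 e12→0 s12→1 s12→2 e14→1 s14→2 s14→3  — peak 3.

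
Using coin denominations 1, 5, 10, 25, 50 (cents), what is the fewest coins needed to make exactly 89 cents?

7

89 = 1×50 + 1×25 + 1×10 + 4×1
Total coins = 1 + 1 + 1 + 4 = 7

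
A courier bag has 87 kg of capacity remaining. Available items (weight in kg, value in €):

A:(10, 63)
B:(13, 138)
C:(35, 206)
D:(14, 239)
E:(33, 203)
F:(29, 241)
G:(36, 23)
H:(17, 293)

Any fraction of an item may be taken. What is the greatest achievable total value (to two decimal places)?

Ratios (sorted): H 17.24, D 17.07, B 10.62, F 8.31, A 6.30, E 6.15, C 5.89, G 0.64
take H (17 @ 293); take D (14 @ 239); take B (13 @ 138); take F (29 @ 241); take A (10 @ 63); take 4/33 of E → 24.61. Capacity used 87/87.
Total value = 998.61

998.61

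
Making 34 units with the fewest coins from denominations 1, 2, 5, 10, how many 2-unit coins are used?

2

34 − 3×10→4 − 2×2→0
Count of 2: 2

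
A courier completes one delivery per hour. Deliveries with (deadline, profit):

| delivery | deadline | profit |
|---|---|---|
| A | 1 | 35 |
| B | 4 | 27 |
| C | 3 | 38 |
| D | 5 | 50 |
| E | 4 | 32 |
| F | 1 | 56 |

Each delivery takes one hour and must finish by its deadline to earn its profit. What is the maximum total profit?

203

Sort by profit descending; place each in the latest free slot ≤ its deadline.
By profit: F(d1,56), D(d5,50), C(d3,38), A(d1,35), E(d4,32), B(d4,27)
F→slot 1; D→slot 5; C→slot 3; A skipped; E→slot 4; B→slot 2.
Profit = 56 + 27 + 38 + 32 + 50 = 203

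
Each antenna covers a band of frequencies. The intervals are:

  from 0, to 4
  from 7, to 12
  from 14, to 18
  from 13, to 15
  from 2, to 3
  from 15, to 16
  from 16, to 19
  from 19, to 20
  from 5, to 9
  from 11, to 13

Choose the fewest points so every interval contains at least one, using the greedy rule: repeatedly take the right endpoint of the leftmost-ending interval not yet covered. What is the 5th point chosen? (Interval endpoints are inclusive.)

20

Process intervals by earliest right end; each time one isn't hit yet, stab at its right endpoint.
Sorted: [2,3] [0,4] [5,9] [7,12] [11,13] [13,15] [15,16] [14,18] [16,19] [19,20]
{[2,3],[0,4]} hit by 3; {[5,9],[7,12]} hit by 9; {[11,13],[13,15]} hit by 13; {[15,16],[14,18],[16,19]} hit by 16; {[19,20]} hit by 20.
Points: 3, 9, 13, 16, 20 (5 total).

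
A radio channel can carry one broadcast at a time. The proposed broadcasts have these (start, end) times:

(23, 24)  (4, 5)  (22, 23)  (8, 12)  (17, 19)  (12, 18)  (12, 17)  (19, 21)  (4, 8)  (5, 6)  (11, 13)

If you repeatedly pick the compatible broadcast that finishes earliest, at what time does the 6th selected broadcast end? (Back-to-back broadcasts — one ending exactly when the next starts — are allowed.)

Sorted by end: (4,5)  (5,6)  (4,8)  (8,12)  (11,13)  (12,17)  (12,18)  (17,19)  (19,21)  (22,23)  (23,24)
take (4,5); take (5,6); take (8,12); skip (11,13); take (12,17); skip (12,18); take (17,19); take (19,21); take (22,23); take (23,24).
Selected: (4,5) (5,6) (8,12) (12,17) (17,19) (19,21) (22,23) (23,24)

21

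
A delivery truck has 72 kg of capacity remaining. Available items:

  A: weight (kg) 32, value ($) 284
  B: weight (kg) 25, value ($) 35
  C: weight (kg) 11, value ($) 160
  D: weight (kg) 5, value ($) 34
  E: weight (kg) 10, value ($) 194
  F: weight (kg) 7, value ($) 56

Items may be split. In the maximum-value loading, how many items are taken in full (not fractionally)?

Ratios (sorted): E 19.40, C 14.55, A 8.88, F 8.00, D 6.80, B 1.40
take E (10 @ 194); take C (11 @ 160); take A (32 @ 284); take F (7 @ 56); take D (5 @ 34); take 7/25 of B → 9.80. Capacity used 72/72.
5 item(s) taken whole; one partial (take 7/25 of B).

5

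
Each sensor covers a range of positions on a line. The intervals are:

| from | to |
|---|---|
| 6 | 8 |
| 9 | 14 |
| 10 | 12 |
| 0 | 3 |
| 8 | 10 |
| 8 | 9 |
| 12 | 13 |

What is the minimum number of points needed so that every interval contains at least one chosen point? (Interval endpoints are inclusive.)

3

By right end: [0,3]  [6,8]  [8,9]  [8,10]  [10,12]  [12,13]  [9,14]
[0,3] uncovered → point at 3; [6,8] uncovered → point at 8; [10,12] uncovered → point at 12.
Points: 3, 8, 12 (3 total).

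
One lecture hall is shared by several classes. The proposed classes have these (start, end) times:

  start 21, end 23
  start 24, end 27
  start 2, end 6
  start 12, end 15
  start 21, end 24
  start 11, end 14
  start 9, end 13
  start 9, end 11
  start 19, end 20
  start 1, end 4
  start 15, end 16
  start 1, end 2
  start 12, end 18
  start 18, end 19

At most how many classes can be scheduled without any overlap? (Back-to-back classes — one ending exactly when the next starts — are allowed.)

Order by finish time; keep every interval that doesn't clash with the previous kept one.
By end time: (1,2), (1,4), (2,6), (9,11), (9,13), (11,14), (12,15), (15,16), (12,18), (18,19), (19,20), (21,23), (21,24), (24,27).
Pick (1,2); next start ≥ 2 → (2,6); next start ≥ 6 → (9,11); next start ≥ 11 → (11,14); next start ≥ 14 → (15,16); next start ≥ 16 → (18,19); next start ≥ 19 → (19,20); next start ≥ 20 → (21,23); next start ≥ 23 → (24,27).
Selected 9 classes.

9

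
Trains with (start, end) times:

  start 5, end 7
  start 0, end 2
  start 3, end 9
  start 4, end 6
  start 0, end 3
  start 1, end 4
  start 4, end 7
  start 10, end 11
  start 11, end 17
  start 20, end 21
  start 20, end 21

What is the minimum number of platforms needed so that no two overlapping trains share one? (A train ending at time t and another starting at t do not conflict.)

Events (time:±→running): 0:+→1 0:+→2 1:+→3 2:-→2 3:-→1 3:+→2 4:-→1 4:+→2 4:+→3 5:+→4 … peak 4.

4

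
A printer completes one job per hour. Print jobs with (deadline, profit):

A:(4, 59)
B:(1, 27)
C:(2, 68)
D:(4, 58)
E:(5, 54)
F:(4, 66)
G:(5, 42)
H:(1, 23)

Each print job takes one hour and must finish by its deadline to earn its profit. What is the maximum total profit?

305

Take jobs in profit order; each goes to the latest open slot no later than its deadline.
Profit order: C=68 F=66 A=59 D=58 E=54 G=42 B=27 H=23
Assign: C→slot 2, F→slot 4, A→slot 3, D→slot 1, E→slot 5, G skipped, B skipped, H skipped.
Slots: [1:D] [2:C] [3:A] [4:F] [5:E]
Profit = 58 + 68 + 59 + 66 + 54 = 305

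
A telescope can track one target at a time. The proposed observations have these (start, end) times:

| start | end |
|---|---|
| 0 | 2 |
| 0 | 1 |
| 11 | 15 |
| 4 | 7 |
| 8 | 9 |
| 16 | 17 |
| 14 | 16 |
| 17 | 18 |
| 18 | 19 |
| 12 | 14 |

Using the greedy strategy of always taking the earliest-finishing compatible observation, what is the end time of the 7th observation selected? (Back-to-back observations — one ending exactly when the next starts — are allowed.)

18

Sorted by end: (0,1)  (0,2)  (4,7)  (8,9)  (12,14)  (11,15)  (14,16)  (16,17)  (17,18)  (18,19)
take (0,1); take (4,7); take (8,9); take (12,14); take (14,16); take (16,17); take (17,18); take (18,19).
Selected: (0,1) (4,7) (8,9) (12,14) (14,16) (16,17) (17,18) (18,19)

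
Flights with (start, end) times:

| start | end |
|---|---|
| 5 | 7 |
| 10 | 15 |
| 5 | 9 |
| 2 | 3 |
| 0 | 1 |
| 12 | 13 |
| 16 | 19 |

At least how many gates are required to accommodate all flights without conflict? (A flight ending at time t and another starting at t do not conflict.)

2

The answer is the maximum number of intervals overlapping at any instant.
starts: [0, 2, 5, 5, 10, 12, 16]
ends:   [1, 3, 7, 9, 13, 15, 19]
s0→1 e1→0 s2→1 e3→0 s5→1 s5→2  — peak 2.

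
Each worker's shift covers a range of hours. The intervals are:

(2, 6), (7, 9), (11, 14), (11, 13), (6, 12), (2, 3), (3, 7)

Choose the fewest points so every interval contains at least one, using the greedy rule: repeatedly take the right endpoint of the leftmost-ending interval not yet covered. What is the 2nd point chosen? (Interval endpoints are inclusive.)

9

By right end: [2,3]  [2,6]  [3,7]  [7,9]  [6,12]  [11,13]  [11,14]
[2,3] uncovered → point at 3; [7,9] uncovered → point at 9; [11,13] uncovered → point at 13.
Points: 3, 9, 13 (3 total).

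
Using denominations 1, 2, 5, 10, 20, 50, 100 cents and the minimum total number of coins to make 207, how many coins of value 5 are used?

207 = 2×100 + 1×5 + 1×2
Count of 5: 1

1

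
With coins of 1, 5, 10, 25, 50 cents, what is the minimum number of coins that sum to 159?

159 = 3×50 + 1×5 + 4×1
Total coins = 3 + 1 + 4 = 8

8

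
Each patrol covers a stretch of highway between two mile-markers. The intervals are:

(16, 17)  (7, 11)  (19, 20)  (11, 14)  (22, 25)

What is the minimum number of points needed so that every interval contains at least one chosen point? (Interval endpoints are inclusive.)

Process intervals by earliest right end; each time one isn't hit yet, stab at its right endpoint.
By right end: [7,11]  [11,14]  [16,17]  [19,20]  [22,25]
[7,11] uncovered → point at 11; [16,17] uncovered → point at 17; [19,20] uncovered → point at 20; [22,25] uncovered → point at 25.
Points: 11, 17, 20, 25 (4 total).

4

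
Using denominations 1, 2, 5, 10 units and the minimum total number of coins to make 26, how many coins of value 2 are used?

0

Use the largest denomination that fits, subtract, and repeat.
26 − 2×10→6 − 1×5→1 − 1×1→0
Count of 2: 0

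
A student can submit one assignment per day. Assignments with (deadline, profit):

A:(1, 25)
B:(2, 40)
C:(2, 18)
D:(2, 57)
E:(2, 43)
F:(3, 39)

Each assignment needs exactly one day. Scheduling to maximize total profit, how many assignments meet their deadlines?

3

Profit order: D=57 E=43 B=40 F=39 A=25 C=18
Assign: D→slot 2, E→slot 1, B skipped, F→slot 3, A skipped, C skipped.
Slots: [1:E] [2:D] [3:F]
3 of 6 scheduled.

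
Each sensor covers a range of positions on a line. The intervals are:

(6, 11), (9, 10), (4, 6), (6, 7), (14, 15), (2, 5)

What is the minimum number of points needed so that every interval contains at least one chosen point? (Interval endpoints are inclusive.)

Sort by right endpoint; whenever an interval is uncovered, place a point at its right end.
By right end: [2,5]  [4,6]  [6,7]  [9,10]  [6,11]  [14,15]
[2,5] uncovered → point at 5; [6,7] uncovered → point at 7; [9,10] uncovered → point at 10; [14,15] uncovered → point at 15.
Points: 5, 7, 10, 15 (4 total).

4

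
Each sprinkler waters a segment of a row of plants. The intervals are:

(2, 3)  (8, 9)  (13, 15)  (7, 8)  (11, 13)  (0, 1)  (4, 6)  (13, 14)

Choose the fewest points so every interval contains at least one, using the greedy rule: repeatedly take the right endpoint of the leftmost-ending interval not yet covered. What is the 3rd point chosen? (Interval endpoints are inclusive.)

6

Sort by right endpoint; whenever an interval is uncovered, place a point at its right end.
Sorted: [0,1] [2,3] [4,6] [7,8] [8,9] [11,13] [13,14] [13,15]
{[0,1]} hit by 1; {[2,3]} hit by 3; {[4,6]} hit by 6; {[7,8],[8,9]} hit by 8; {[11,13],[13,14],[13,15]} hit by 13.
Points: 1, 3, 6, 8, 13 (5 total).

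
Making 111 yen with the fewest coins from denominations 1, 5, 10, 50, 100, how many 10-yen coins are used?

Greedy: take as many of the largest coin as possible, then repeat with the remainder.
111 = 1×100 + 1×10 + 1×1
Count of 10: 1

1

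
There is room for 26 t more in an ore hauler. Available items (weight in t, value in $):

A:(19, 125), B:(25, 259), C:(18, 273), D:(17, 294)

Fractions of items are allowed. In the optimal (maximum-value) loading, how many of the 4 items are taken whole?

1

Sort by value per unit weight and fill in that order.
Order: D (294/17=17.29) > C (273/18=15.17) > B (259/25=10.36) > A (125/19=6.58)
Fill: take D (17 @ 294) → take 9/18 of C → 136.50; 26/26 used.
1 item(s) taken whole; one partial (take 9/18 of C).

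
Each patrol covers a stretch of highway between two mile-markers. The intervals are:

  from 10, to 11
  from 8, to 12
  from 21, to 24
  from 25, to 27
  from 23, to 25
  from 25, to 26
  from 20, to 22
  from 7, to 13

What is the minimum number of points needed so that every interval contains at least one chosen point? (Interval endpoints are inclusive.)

3

By right end: [10,11]  [8,12]  [7,13]  [20,22]  [21,24]  [23,25]  [25,26]  [25,27]
[10,11] uncovered → point at 11; [20,22] uncovered → point at 22; [23,25] uncovered → point at 25.
Points: 11, 22, 25 (3 total).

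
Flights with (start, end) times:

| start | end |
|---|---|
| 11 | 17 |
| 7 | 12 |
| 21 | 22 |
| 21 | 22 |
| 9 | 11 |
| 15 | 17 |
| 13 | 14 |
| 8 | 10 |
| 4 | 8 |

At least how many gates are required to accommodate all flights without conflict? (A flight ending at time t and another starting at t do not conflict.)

3

The answer is the maximum number of intervals overlapping at any instant.
Events (time:±→running): 4:+→1 7:+→2 8:-→1 8:+→2 9:+→3 … peak 3.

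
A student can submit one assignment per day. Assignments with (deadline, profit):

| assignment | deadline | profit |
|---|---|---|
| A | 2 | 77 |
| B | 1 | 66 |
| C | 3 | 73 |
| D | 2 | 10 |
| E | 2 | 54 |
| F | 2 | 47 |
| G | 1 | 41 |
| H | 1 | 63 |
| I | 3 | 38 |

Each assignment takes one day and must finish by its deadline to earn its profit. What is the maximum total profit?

216

Sort by profit descending; place each in the latest free slot ≤ its deadline.
Profit order: A=77 C=73 B=66 H=63 E=54 F=47 G=41 I=38 D=10
Assign: A→slot 2, C→slot 3, B→slot 1, H skipped, E skipped, F skipped, G skipped, I skipped, D skipped.
Slots: [1:B] [2:A] [3:C]
Profit = 66 + 77 + 73 = 216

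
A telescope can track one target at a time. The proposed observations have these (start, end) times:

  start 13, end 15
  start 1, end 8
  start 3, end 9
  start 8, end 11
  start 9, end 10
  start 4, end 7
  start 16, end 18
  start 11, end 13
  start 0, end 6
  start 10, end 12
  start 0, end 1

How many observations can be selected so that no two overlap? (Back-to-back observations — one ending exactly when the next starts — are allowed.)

6

Order by finish time; keep every interval that doesn't clash with the previous kept one.
By end time: (0,1), (0,6), (4,7), (1,8), (3,9), (9,10), (8,11), (10,12), (11,13), (13,15), (16,18).
Pick (0,1); next start ≥ 1 → (4,7); next start ≥ 7 → (9,10); next start ≥ 10 → (10,12); next start ≥ 12 → (13,15); next start ≥ 15 → (16,18).
Selected 6 observations.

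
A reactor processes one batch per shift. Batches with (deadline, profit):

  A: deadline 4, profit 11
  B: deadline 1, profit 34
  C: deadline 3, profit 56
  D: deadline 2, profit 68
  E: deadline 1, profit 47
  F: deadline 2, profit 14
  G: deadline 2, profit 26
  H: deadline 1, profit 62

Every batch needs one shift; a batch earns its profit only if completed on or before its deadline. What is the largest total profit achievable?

197

Profit order: D=68 H=62 C=56 E=47 B=34 G=26 F=14 A=11
Assign: D→slot 2, H→slot 1, C→slot 3, E skipped, B skipped, G skipped, F skipped, A→slot 4.
Slots: [1:H] [2:D] [3:C] [4:A]
Profit = 62 + 68 + 56 + 11 = 197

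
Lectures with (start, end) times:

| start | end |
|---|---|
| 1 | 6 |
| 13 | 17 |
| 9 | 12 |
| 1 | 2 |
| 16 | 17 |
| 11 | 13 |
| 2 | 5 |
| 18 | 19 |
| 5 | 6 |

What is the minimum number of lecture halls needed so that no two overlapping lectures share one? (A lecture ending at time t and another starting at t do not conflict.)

The answer is the maximum number of intervals overlapping at any instant.
starts: [1, 1, 2, 5, 9, 11, 13, 16, 18]
ends:   [2, 5, 6, 6, 12, 13, 17, 17, 19]
s1→1 s1→2  — peak 2.

2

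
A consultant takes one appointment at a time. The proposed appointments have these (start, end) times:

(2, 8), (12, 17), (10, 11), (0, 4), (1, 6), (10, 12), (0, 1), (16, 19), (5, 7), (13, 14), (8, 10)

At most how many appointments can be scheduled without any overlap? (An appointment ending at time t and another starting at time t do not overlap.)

6

Order by finish time; keep every interval that doesn't clash with the previous kept one.
By end time: (0,1), (0,4), (1,6), (5,7), (2,8), (8,10), (10,11), (10,12), (13,14), (12,17), (16,19).
Pick (0,1); next start ≥ 1 → (1,6); next start ≥ 6 → (8,10); next start ≥ 10 → (10,11); next start ≥ 11 → (13,14); next start ≥ 14 → (16,19).
Selected 6 appointments.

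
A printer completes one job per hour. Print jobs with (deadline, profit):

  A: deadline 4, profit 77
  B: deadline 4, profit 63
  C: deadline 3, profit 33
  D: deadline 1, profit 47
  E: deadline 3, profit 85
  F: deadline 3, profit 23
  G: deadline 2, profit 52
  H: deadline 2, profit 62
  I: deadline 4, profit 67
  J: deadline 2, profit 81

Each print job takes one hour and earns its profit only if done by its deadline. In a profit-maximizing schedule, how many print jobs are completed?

4

By profit: E(d3,85), J(d2,81), A(d4,77), I(d4,67), B(d4,63), H(d2,62), G(d2,52), D(d1,47), C(d3,33), F(d3,23)
E→slot 3; J→slot 2; A→slot 4; I→slot 1; B skipped; H skipped; G skipped; D skipped; C skipped; F skipped.
4 of 10 scheduled.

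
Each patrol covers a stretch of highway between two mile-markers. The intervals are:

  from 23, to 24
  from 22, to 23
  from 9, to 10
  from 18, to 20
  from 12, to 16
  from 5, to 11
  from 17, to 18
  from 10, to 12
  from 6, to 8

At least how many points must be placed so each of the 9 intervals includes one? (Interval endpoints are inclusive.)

Sort by right endpoint; whenever an interval is uncovered, place a point at its right end.
Sorted: [6,8] [9,10] [5,11] [10,12] [12,16] [17,18] [18,20] [22,23] [23,24]
{[6,8]} hit by 8; {[9,10],[5,11],[10,12]} hit by 10; {[12,16]} hit by 16; {[17,18],[18,20]} hit by 18; {[22,23],[23,24]} hit by 23.
Points: 8, 10, 16, 18, 23 (5 total).

5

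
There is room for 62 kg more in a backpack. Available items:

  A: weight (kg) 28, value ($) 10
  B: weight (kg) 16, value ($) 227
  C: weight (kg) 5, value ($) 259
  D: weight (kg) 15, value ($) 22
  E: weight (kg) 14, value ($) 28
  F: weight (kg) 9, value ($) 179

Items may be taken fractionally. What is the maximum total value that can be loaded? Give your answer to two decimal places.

Sort by value per unit weight and fill in that order.
Ratios (sorted): C 51.80, F 19.89, B 14.19, E 2.00, D 1.47, A 0.36
take C (5 @ 259); take F (9 @ 179); take B (16 @ 227); take E (14 @ 28); take D (15 @ 22); take 3/28 of A → 1.07. Capacity used 62/62.
Total value = 716.07

716.07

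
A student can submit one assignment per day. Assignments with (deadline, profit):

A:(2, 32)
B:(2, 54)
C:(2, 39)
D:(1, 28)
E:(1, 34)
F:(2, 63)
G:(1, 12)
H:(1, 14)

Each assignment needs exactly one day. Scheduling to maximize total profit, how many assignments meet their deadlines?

Profit order: F=63 B=54 C=39 E=34 A=32 D=28 H=14 G=12
Assign: F→slot 2, B→slot 1, C skipped, E skipped, A skipped, D skipped, H skipped, G skipped.
Slots: [1:B] [2:F]
2 of 8 scheduled.

2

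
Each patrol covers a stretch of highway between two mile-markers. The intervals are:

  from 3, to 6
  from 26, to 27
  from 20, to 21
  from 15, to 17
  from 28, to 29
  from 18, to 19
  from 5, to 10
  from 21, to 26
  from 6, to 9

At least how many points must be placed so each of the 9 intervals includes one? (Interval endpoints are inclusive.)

6

Process intervals by earliest right end; each time one isn't hit yet, stab at its right endpoint.
By right end: [3,6]  [6,9]  [5,10]  [15,17]  [18,19]  [20,21]  [21,26]  [26,27]  [28,29]
[3,6] uncovered → point at 6; [15,17] uncovered → point at 17; [18,19] uncovered → point at 19; [20,21] uncovered → point at 21; [26,27] uncovered → point at 27; [28,29] uncovered → point at 29.
Points: 6, 17, 19, 21, 27, 29 (6 total).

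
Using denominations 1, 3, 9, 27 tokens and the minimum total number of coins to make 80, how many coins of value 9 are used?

80 = 2×27 + 2×9 + 2×3 + 2×1
Count of 9: 2

2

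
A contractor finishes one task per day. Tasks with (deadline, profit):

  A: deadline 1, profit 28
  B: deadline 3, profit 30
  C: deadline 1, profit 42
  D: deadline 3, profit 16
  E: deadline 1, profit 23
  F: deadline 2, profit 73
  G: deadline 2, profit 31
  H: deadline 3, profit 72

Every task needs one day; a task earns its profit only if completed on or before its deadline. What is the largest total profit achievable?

187

Sort by profit descending; place each in the latest free slot ≤ its deadline.
Profit order: F=73 H=72 C=42 G=31 B=30 A=28 E=23 D=16
Assign: F→slot 2, H→slot 3, C→slot 1, G skipped, B skipped, A skipped, E skipped, D skipped.
Slots: [1:C] [2:F] [3:H]
Profit = 42 + 73 + 72 = 187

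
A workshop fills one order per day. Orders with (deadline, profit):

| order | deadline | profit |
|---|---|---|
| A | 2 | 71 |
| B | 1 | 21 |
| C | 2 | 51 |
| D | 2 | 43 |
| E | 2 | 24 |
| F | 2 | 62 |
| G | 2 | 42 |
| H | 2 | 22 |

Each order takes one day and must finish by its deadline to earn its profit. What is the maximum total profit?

Take jobs in profit order; each goes to the latest open slot no later than its deadline.
Profit order: A=71 F=62 C=51 D=43 G=42 E=24 H=22 B=21
Assign: A→slot 2, F→slot 1, C skipped, D skipped, G skipped, E skipped, H skipped, B skipped.
Slots: [1:F] [2:A]
Profit = 62 + 71 = 133

133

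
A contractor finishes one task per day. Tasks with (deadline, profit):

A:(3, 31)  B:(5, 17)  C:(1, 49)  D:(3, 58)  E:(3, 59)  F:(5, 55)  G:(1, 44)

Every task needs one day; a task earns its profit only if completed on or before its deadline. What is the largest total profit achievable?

238

Profit order: E=59 D=58 F=55 C=49 G=44 A=31 B=17
Assign: E→slot 3, D→slot 2, F→slot 5, C→slot 1, G skipped, A skipped, B→slot 4.
Slots: [1:C] [2:D] [3:E] [4:B] [5:F]
Profit = 49 + 58 + 59 + 17 + 55 = 238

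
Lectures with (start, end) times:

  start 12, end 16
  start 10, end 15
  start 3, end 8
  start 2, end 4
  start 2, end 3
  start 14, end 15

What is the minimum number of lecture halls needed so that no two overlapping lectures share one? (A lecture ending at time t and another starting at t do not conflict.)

The answer is the maximum number of intervals overlapping at any instant.
Events (time:±→running): 2:+→1 2:+→2 3:-→1 3:+→2 4:-→1 8:-→0 10:+→1 12:+→2 14:+→3 … peak 3.

3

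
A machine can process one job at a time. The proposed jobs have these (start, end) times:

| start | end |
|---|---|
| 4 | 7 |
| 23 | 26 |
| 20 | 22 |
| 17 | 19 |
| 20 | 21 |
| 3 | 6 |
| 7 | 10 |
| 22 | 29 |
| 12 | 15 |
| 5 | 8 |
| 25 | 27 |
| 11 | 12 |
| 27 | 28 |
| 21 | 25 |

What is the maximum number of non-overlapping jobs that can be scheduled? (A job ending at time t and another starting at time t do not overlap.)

Order by finish time; keep every interval that doesn't clash with the previous kept one.
Sorted by end: (3,6)  (4,7)  (5,8)  (7,10)  (11,12)  (12,15)  (17,19)  (20,21)  (20,22)  (21,25)  (23,26)  (25,27)  (27,28)  (22,29)
take (3,6); take (7,10); take (11,12); take (12,15); take (17,19); take (20,21); take (21,25); take (25,27); take (27,28); skip (22,29).
Selected 9 jobs.

9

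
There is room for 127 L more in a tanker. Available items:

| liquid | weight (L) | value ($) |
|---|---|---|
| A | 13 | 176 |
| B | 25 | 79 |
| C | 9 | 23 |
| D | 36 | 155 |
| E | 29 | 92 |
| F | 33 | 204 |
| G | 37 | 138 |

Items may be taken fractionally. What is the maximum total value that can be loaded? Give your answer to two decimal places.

698.38

Greedy by value/weight ratio, highest first.
Ratios (sorted): A 13.54, F 6.18, D 4.31, G 3.73, E 3.17, B 3.16, C 2.56
take A (13 @ 176); take F (33 @ 204); take D (36 @ 155); take G (37 @ 138); take 8/29 of E → 25.38. Capacity used 127/127.
Total value = 698.38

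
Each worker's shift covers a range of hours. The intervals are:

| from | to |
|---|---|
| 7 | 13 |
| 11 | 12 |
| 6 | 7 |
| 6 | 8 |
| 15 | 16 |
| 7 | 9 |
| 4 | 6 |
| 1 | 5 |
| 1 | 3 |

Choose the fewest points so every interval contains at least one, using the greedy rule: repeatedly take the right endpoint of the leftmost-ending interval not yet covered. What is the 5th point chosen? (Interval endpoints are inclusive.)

Sort by right endpoint; whenever an interval is uncovered, place a point at its right end.
By right end: [1,3]  [1,5]  [4,6]  [6,7]  [6,8]  [7,9]  [11,12]  [7,13]  [15,16]
[1,3] uncovered → point at 3; [4,6] uncovered → point at 6; [7,9] uncovered → point at 9; [11,12] uncovered → point at 12; [15,16] uncovered → point at 16.
Points: 3, 6, 9, 12, 16 (5 total).

16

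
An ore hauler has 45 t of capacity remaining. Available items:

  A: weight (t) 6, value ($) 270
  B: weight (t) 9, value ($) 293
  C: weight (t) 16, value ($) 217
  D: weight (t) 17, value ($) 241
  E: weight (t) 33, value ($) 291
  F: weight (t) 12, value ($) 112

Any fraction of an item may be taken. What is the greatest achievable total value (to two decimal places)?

Greedy by value/weight ratio, highest first.
Ratios (sorted): A 45.00, B 32.56, D 14.18, C 13.56, F 9.33, E 8.82
take A (6 @ 270); take B (9 @ 293); take D (17 @ 241); take 13/16 of C → 176.31. Capacity used 45/45.
Total value = 980.31

980.31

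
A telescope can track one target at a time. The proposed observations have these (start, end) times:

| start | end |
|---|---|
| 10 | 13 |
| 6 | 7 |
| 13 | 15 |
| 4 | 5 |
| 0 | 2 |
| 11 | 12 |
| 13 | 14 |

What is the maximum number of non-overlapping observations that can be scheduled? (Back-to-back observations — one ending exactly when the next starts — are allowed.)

Greedy by earliest finish: after sorting by end time, pick each interval compatible with the last pick.
By end time: (0,2), (4,5), (6,7), (11,12), (10,13), (13,14), (13,15).
Pick (0,2); next start ≥ 2 → (4,5); next start ≥ 5 → (6,7); next start ≥ 7 → (11,12); next start ≥ 12 → (13,14).
Selected 5 observations.

5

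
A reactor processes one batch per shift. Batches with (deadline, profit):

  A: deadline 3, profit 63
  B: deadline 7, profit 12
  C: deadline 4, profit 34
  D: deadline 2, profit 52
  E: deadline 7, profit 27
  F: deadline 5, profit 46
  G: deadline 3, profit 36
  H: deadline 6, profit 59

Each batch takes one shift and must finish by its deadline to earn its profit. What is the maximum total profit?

317

By profit: A(d3,63), H(d6,59), D(d2,52), F(d5,46), G(d3,36), C(d4,34), E(d7,27), B(d7,12)
A→slot 3; H→slot 6; D→slot 2; F→slot 5; G→slot 1; C→slot 4; E→slot 7; B skipped.
Profit = 36 + 52 + 63 + 34 + 46 + 59 + 27 = 317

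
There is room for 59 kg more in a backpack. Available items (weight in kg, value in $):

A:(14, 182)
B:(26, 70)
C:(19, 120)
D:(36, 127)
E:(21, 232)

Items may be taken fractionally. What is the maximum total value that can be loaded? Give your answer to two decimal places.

Greedy by value/weight ratio, highest first.
Ratios (sorted): A 13.00, E 11.05, C 6.32, D 3.53, B 2.69
take A (14 @ 182); take E (21 @ 232); take C (19 @ 120); take 5/36 of D → 17.64. Capacity used 59/59.
Total value = 551.64

551.64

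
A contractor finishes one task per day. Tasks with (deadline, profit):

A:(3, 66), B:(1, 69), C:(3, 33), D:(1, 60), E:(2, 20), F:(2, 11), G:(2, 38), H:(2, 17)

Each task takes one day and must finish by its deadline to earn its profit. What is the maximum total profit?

Take jobs in profit order; each goes to the latest open slot no later than its deadline.
By profit: B(d1,69), A(d3,66), D(d1,60), G(d2,38), C(d3,33), E(d2,20), H(d2,17), F(d2,11)
B→slot 1; A→slot 3; D skipped; G→slot 2; C skipped; E skipped; H skipped; F skipped.
Profit = 69 + 38 + 66 = 173

173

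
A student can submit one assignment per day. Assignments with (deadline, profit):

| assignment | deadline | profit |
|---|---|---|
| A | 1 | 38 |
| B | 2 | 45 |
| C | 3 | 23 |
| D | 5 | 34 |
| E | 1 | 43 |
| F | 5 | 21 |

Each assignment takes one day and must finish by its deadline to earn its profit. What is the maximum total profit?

166

Profit order: B=45 E=43 A=38 D=34 C=23 F=21
Assign: B→slot 2, E→slot 1, A skipped, D→slot 5, C→slot 3, F→slot 4.
Slots: [1:E] [2:B] [3:C] [4:F] [5:D]
Profit = 43 + 45 + 23 + 21 + 34 = 166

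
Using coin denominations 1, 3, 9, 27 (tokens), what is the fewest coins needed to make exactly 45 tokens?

45 − 1×27→18 − 2×9→0
Total coins = 1 + 2 = 3

3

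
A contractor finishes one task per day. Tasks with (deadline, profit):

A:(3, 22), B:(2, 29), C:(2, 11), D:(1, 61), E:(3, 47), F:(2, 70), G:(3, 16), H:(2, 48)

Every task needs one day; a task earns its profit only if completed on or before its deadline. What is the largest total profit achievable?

178

Profit order: F=70 D=61 H=48 E=47 B=29 A=22 G=16 C=11
Assign: F→slot 2, D→slot 1, H skipped, E→slot 3, B skipped, A skipped, G skipped, C skipped.
Slots: [1:D] [2:F] [3:E]
Profit = 61 + 70 + 47 = 178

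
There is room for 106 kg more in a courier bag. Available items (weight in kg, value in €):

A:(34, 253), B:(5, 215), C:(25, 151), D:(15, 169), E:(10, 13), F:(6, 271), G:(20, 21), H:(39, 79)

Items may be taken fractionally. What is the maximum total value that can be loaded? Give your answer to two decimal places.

Greedy by value/weight ratio, highest first.
Order: F (271/6=45.17) > B (215/5=43.00) > D (169/15=11.27) > A (253/34=7.44) > C (151/25=6.04) > H (79/39=2.03) > E (13/10=1.30) > G (21/20=1.05)
Fill: take F (6 @ 271) → take B (5 @ 215) → take D (15 @ 169) → take A (34 @ 253) → take C (25 @ 151) → take 21/39 of H → 42.54; 106/106 used.
Total value = 1101.54

1101.54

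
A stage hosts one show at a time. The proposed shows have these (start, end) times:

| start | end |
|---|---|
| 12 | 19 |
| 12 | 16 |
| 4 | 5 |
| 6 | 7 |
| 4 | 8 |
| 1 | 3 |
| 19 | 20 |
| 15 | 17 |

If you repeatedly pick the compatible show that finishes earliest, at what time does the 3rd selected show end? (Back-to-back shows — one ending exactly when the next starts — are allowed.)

7

Sorted by end: (1,3)  (4,5)  (6,7)  (4,8)  (12,16)  (15,17)  (12,19)  (19,20)
take (1,3); take (4,5); take (6,7); skip (4,8); take (12,16); take (19,20).
Selected: (1,3) (4,5) (6,7) (12,16) (19,20)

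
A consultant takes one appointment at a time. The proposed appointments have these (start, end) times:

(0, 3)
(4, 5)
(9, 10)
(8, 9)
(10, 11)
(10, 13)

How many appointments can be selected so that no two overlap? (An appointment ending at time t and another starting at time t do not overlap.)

By end time: (0,3), (4,5), (8,9), (9,10), (10,11), (10,13).
Pick (0,3); next start ≥ 3 → (4,5); next start ≥ 5 → (8,9); next start ≥ 9 → (9,10); next start ≥ 10 → (10,11).
Selected 5 appointments.

5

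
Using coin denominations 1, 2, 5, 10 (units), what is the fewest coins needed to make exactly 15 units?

Greedy: take as many of the largest coin as possible, then repeat with the remainder.
15 = 1×10 + 1×5
Total coins = 1 + 1 = 2

2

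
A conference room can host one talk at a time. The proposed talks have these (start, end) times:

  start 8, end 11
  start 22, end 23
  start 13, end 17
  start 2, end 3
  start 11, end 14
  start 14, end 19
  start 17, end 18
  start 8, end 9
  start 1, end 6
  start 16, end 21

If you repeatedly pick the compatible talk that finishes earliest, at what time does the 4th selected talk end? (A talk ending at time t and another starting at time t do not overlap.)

18

By end time: (2,3), (1,6), (8,9), (8,11), (11,14), (13,17), (17,18), (14,19), (16,21), (22,23).
Pick (2,3); next start ≥ 3 → (8,9); next start ≥ 9 → (11,14); next start ≥ 14 → (17,18); next start ≥ 18 → (22,23).
Selected: (2,3) (8,9) (11,14) (17,18) (22,23)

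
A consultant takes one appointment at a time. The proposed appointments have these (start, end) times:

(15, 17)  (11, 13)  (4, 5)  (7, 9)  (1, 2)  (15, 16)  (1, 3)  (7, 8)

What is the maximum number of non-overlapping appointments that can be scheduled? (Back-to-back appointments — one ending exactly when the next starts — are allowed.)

Sort by end time and greedily take each interval whose start is ≥ the last chosen end.
By end time: (1,2), (1,3), (4,5), (7,8), (7,9), (11,13), (15,16), (15,17).
Pick (1,2); next start ≥ 2 → (4,5); next start ≥ 5 → (7,8); next start ≥ 8 → (11,13); next start ≥ 13 → (15,16).
Selected 5 appointments.

5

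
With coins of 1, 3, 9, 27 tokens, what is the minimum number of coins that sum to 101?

101 = 3×27 + 2×9 + 2×1
Total coins = 3 + 2 + 2 = 7

7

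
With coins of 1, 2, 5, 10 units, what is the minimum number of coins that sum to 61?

Use the largest denomination that fits, subtract, and repeat.
61 − 6×10→1 − 1×1→0
Total coins = 6 + 1 = 7

7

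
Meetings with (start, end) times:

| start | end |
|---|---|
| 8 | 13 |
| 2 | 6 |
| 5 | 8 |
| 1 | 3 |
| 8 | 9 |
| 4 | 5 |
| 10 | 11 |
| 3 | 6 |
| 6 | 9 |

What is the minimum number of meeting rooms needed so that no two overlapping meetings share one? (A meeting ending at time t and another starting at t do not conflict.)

3

Events (time:±→running): 1:+→1 2:+→2 3:-→1 3:+→2 4:+→3 … peak 3.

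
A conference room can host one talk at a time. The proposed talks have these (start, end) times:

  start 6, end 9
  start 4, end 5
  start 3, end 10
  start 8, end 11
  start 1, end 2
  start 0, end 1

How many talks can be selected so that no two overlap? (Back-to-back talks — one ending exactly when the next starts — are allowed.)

4

Sort by end time and greedily take each interval whose start is ≥ the last chosen end.
By end time: (0,1), (1,2), (4,5), (6,9), (3,10), (8,11).
Pick (0,1); next start ≥ 1 → (1,2); next start ≥ 2 → (4,5); next start ≥ 5 → (6,9).
Selected 4 talks.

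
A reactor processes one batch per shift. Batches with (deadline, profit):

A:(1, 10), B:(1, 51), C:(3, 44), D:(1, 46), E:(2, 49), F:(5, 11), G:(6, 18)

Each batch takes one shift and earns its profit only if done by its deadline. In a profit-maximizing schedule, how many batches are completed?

5

Profit order: B=51 E=49 D=46 C=44 G=18 F=11 A=10
Assign: B→slot 1, E→slot 2, D skipped, C→slot 3, G→slot 6, F→slot 5, A skipped.
Slots: [1:B] [2:E] [3:C] [5:F] [6:G]
5 of 7 scheduled.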